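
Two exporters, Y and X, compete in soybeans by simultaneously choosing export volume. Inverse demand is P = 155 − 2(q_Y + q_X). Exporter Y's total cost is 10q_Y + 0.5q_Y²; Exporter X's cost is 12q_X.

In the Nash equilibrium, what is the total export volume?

Exporter Y's profit: π = q_Y(155 − 2(q_Y + q_X)) − 10q_Y − 0.5q_Y².
∂π/∂q_Y = 145 − 5q_Y − 2q_X = 0, so q_Y = 29 − 0.4q_X.
For X: ∂π/∂q_X = 143 − 4q_X − 2q_Y = 0 ⇒ q_X = 35.75 − 0.5q_Y.
Solving the two reaction functions simultaneously: (1 − (−0.4)(−0.5))q_Y = 29 − 0.4·35.75, so 0.8q_Y = 14.7 and q_Y = 18.375.
Then q_X = 35.75 − 0.5·18.375 = 26.5625.
Total export volume: 18.375 + 26.5625 = 44.9375.

44.9375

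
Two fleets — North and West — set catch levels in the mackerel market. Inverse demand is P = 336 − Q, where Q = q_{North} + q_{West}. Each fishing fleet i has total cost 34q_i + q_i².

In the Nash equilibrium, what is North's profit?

7296.32

Fishing fleet North's profit: π = q_{North}(336 − (q_{North} + q_{West})) − 34q_{North} − q_{North}².
∂π/∂q_{North} = 302 − 4q_{North} − q_{West} = 0, so q_{North} = 75.5 − 0.25q_{West}.
The game is symmetric, so in equilibrium q_{West} = q_{North}: the reaction function gives 1.25q_{North} = 75.5, hence q_{North} = 60.4.
Price P = 336 − 120.8 = 215.2.
North's profit: (215.2 − 34)·60.4 − (60.4)² = 7296.32.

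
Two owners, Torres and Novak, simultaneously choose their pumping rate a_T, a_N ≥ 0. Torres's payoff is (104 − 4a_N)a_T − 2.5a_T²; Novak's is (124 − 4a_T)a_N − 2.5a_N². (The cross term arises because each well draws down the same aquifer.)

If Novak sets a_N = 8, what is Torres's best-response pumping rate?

Expanding Torres's payoff: 104a_T − 4a_Na_T − 2.5a_T².
∂π/∂a_T = 104 − 4a_N − 5a_T = 0, so a_T = 20.8 − 0.8a_N.
At a_N = 8: a_T = 20.8 − 0.8·8 = 14.4.

14.4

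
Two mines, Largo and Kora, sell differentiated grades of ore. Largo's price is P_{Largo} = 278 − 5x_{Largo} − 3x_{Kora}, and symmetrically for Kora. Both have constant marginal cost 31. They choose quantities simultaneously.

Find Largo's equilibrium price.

Mine Largo's profit: π = x_{Largo}(278 − 5x_{Largo} − 3x_{Kora}) − 31x_{Largo}.
∂π/∂x_{Largo} = 247 − 10x_{Largo} − 3x_{Kora} = 0 ⇒ x_{Largo} = 24.7 − 0.3x_{Kora}.
Setting x_{Largo} = x_{Kora} in the reaction function: x_{Largo} = 24.7 − 0.3x_{Largo}, so x_{Largo} = 24.7 / 1.3 = 19.
P_{Largo} = 278 − 5·19 − 3·19 = 126.

126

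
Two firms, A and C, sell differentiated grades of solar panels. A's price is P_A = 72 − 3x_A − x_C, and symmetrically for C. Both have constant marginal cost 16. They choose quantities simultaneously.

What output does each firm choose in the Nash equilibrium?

Firm A's profit: π = x_A(72 − 3x_A − x_C) − 16x_A.
∂π/∂x_A = 56 − 6x_A − x_C = 0 ⇒ x_A = 28/3 − (1/6)x_C.
The game is symmetric, so in equilibrium x_C = x_A: the reaction function gives (7/6)x_A = 28/3, hence x_A = 8.

8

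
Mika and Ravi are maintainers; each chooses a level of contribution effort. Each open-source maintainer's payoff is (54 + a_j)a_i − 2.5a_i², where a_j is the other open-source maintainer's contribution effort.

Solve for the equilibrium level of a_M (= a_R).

13.5

Mika's payoff is (54 + a_R)a_M − 2.5a_M².
∂π/∂a_M = 54 + a_R − 5a_M = 0, so a_M = 10.8 + 0.2a_R.
By symmetry a_R = a_M; substituting into the reaction function, 0.8a_M = 10.8 and a_M = 13.5.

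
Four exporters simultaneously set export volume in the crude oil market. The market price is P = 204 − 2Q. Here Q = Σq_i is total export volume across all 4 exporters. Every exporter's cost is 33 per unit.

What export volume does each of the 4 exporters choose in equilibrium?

17.1

A representative exporter's profit is π_i = q_i(204 − 2Q) − 33q_i, with Q = q_i + Σ_{j≠i} q_j.
First-order condition: 171 − 4q_i − 2Σ_{j≠i} q_j = 0.
With identical exporters, set every q_j = q: then 171 − 4q − 6q = 0, i.e. q = 171/10 = 17.1.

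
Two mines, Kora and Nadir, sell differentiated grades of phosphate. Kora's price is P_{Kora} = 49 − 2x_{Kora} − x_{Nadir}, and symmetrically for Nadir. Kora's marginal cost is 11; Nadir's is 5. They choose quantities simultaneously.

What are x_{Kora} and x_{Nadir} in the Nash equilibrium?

Mine Kora's profit: π = x_{Kora}(49 − 2x_{Kora} − x_{Nadir}) − 11x_{Kora}.
∂π/∂x_{Kora} = 38 − 4x_{Kora} − x_{Nadir} = 0 ⇒ x_{Kora} = 9.5 − 0.25x_{Nadir}.
Similarly x_{Nadir} = 11 − 0.25x_{Kora}.
Plugging x_{Nadir} into Kora's best response: x_{Kora} = 9.5 − 0.25(11 − 0.25x_{Kora}) ⇒ 0.9375x_{Kora} = 6.75, so x_{Kora} = 7.2.
Then x_{Nadir} = 11 − 0.25·7.2 = 9.2.

7.2, 9.2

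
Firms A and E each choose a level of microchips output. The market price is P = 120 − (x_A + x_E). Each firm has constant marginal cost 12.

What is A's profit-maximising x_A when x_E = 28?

Firm A's profit: π = x_A(120 − (x_A + x_E)) − 12x_A.
∂π/∂x_A = 108 − 2x_A − x_E = 0, so x_A = 54 − 0.5x_E.
At x_E = 28: x_A = 54 − 0.5·28 = 40.

40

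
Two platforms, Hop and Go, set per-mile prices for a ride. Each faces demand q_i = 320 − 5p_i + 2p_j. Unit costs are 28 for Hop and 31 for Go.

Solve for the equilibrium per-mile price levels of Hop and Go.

Hop's profit: π = (p_{Hop} − 28)(320 − 5p_{Hop} + 2p_{Go}).
∂π/∂p_{Hop} = 460 − 10p_{Hop} + 2p_{Go} = 0 ⇒ p_{Hop} = 46 + 0.2p_{Go}.
Similarly p_{Go} = 47.5 + 0.2p_{Hop}.
Solving the two reaction functions simultaneously: (1 − (0.2)(0.2))p_{Hop} = 46 + 0.2·47.5, so 0.96p_{Hop} = 55.5 and p_{Hop} = 57.8125.
Then p_{Go} = 47.5 + 0.2·57.8125 = 59.0625.

57.8125, 59.0625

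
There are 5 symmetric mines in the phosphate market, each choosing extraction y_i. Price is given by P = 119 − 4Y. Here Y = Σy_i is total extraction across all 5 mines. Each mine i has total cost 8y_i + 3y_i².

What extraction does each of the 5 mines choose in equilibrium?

A representative mine's profit is π_i = y_i(119 − 4Y) − 8y_i − 3y_i², with Y = y_i + Σ_{j≠i} y_j.
First-order condition: 111 − 14y_i − 4Σ_{j≠i} y_j = 0.
With identical mines, set every y_j = y: then 111 − 14y − 16y = 0, i.e. y = 111/30 = 3.7.

3.7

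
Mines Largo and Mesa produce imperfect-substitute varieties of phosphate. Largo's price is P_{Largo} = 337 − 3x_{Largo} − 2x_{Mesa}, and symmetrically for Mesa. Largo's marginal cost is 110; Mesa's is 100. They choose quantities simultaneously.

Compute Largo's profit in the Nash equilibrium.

Mine Largo's profit: π = x_{Largo}(337 − 3x_{Largo} − 2x_{Mesa}) − 110x_{Largo}.
∂π/∂x_{Largo} = 227 − 6x_{Largo} − 2x_{Mesa} = 0 ⇒ x_{Largo} = 227/6 − (1/3)x_{Mesa}.
Similarly x_{Mesa} = 39.5 − (1/3)x_{Largo}.
Solving the two reaction functions simultaneously: (1 − (−1/3)(−1/3))x_{Largo} = 227/6 − (1/3)·39.5, so (8/9)x_{Largo} = 74/3 and x_{Largo} = 27.75.
Then x_{Mesa} = 39.5 − (1/3)·27.75 = 30.25.
P_{Largo} = 337 − 3·27.75 − 2·30.25 = 193.25.
Profit = (193.25 − 110)·27.75 = 2310.1875.

2310.1875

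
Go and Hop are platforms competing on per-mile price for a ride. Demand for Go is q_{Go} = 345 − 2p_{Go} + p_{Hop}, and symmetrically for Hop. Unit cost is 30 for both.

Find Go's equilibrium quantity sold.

Go's profit: π = (p_{Go} − 30)(345 − 2p_{Go} + p_{Hop}).
∂π/∂p_{Go} = 405 − 4p_{Go} + p_{Hop} = 0 ⇒ p_{Go} = 101.25 + 0.25p_{Hop}.
Setting p_{Go} = p_{Hop} in the reaction function: p_{Go} = 101.25 + 0.25p_{Go}, so p_{Go} = 101.25 / 0.75 = 135.
q_{Go} = 345 − 2·135 + 135 = 210.

210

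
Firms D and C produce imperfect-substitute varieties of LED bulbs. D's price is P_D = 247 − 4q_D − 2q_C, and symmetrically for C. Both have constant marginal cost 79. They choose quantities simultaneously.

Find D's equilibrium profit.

Firm D's profit: π = q_D(247 − 4q_D − 2q_C) − 79q_D.
∂π/∂q_D = 168 − 8q_D − 2q_C = 0 ⇒ q_D = 21 − 0.25q_C.
By symmetry q_C = q_D; substituting into the reaction function, 1.25q_D = 21 and q_D = 16.8.
P_D = 247 − 4·16.8 − 2·16.8 = 146.2.
Profit = (146.2 − 79)·16.8 = 1128.96.

1128.96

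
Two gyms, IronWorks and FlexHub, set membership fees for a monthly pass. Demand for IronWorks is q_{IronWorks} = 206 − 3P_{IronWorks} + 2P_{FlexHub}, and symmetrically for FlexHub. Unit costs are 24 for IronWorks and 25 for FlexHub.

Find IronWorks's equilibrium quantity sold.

137.0625

IronWorks's profit: π = (P_{IronWorks} − 24)(206 − 3P_{IronWorks} + 2P_{FlexHub}).
∂π/∂P_{IronWorks} = 278 − 6P_{IronWorks} + 2P_{FlexHub} = 0 ⇒ P_{IronWorks} = 139/3 + (1/3)P_{FlexHub}.
Similarly P_{FlexHub} = 281/6 + (1/3)P_{IronWorks}.
Plugging P_{FlexHub} into IronWorks's best response: P_{IronWorks} = 139/3 + (1/3)(281/6 + (1/3)P_{IronWorks}) ⇒ (8/9)P_{IronWorks} = 1115/18, so P_{IronWorks} = 69.6875.
Then P_{FlexHub} = 281/6 + (1/3)·69.6875 = 70.0625.
q_{IronWorks} = 206 − 3·69.6875 + 2·70.0625 = 137.0625.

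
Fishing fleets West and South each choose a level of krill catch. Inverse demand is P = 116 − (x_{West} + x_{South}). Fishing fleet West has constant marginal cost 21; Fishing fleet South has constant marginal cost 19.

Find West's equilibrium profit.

961

Fishing fleet West's profit: π = x_{West}(116 − (x_{West} + x_{South})) − 21x_{West}.
∂π/∂x_{West} = 95 − 2x_{West} − x_{South} = 0, so x_{West} = 47.5 − 0.5x_{South}.
By the same steps for South: x_{South} = 48.5 − 0.5x_{West}.
Solving the two reaction functions simultaneously: (1 − (−0.5)(−0.5))x_{West} = 47.5 − 0.5·48.5, so 0.75x_{West} = 23.25 and x_{West} = 31.
Then x_{South} = 48.5 − 0.5·31 = 33.
Price P = 116 − 64 = 52.
West's profit: (52 − 21)·31 = 961.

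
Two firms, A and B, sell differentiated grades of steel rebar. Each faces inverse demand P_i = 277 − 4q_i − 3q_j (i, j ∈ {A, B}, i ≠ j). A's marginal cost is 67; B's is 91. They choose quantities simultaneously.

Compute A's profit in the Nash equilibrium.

1664.64

Firm A's profit: π = q_A(277 − 4q_A − 3q_B) − 67q_A.
∂π/∂q_A = 210 − 8q_A − 3q_B = 0 ⇒ q_A = 26.25 − 0.375q_B.
Similarly q_B = 23.25 − 0.375q_A.
Plugging q_B into A's best response: q_A = 26.25 − 0.375(23.25 − 0.375q_A) ⇒ (55/64)q_A = 561/32, so q_A = 20.4.
Then q_B = 23.25 − 0.375·20.4 = 15.6.
P_A = 277 − 4·20.4 − 3·15.6 = 148.6.
Profit = (148.6 − 67)·20.4 = 1664.64.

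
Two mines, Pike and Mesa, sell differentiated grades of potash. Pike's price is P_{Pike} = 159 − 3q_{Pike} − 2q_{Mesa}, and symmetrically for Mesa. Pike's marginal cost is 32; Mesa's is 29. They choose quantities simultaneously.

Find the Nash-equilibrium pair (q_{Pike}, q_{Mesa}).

Mine Pike's profit: π = q_{Pike}(159 − 3q_{Pike} − 2q_{Mesa}) − 32q_{Pike}.
∂π/∂q_{Pike} = 127 − 6q_{Pike} − 2q_{Mesa} = 0 ⇒ q_{Pike} = 127/6 − (1/3)q_{Mesa}.
Similarly q_{Mesa} = 65/3 − (1/3)q_{Pike}.
Plugging q_{Mesa} into Pike's best response: q_{Pike} = 127/6 − (1/3)(65/3 − (1/3)q_{Pike}) ⇒ (8/9)q_{Pike} = 251/18, so q_{Pike} = 15.6875.
Then q_{Mesa} = 65/3 − (1/3)·15.6875 = 16.4375.

15.6875, 16.4375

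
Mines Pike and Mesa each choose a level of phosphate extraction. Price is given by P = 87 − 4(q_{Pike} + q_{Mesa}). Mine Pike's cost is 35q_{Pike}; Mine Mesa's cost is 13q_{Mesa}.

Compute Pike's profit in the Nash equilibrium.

25

Mine Pike's profit: π = q_{Pike}(87 − 4(q_{Pike} + q_{Mesa})) − 35q_{Pike}.
∂π/∂q_{Pike} = 52 − 8q_{Pike} − 4q_{Mesa} = 0, so q_{Pike} = 6.5 − 0.5q_{Mesa}.
By the same steps for Mesa: q_{Mesa} = 9.25 − 0.5q_{Pike}.
Plugging q_{Mesa} into Pike's best response: q_{Pike} = 6.5 − 0.5(9.25 − 0.5q_{Pike}) ⇒ 0.75q_{Pike} = 1.875, so q_{Pike} = 2.5.
Then q_{Mesa} = 9.25 − 0.5·2.5 = 8.
Price P = 87 − 4·10.5 = 45.
Pike's profit: (45 − 35)·2.5 = 25.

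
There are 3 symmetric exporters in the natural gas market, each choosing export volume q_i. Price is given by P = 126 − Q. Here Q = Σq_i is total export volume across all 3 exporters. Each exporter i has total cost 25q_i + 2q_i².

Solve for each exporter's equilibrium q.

A representative exporter's profit is π_i = q_i(126 − Q) − 25q_i − 2q_i², with Q = q_i + Σ_{j≠i} q_j.
First-order condition: 101 − 6q_i − Σ_{j≠i} q_j = 0.
Imposing symmetry (q_j = q for all j) turns Σ_{j≠i} q_j into 2q, so 101 = 8q and q = 12.625.

12.625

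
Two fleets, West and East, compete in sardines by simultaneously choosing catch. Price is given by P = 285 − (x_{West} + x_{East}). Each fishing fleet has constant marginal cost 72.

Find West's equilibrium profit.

5041

Fishing fleet West's profit: π = x_{West}(285 − (x_{West} + x_{East})) − 72x_{West}.
∂π/∂x_{West} = 213 − 2x_{West} − x_{East} = 0, so x_{West} = 106.5 − 0.5x_{East}.
The game is symmetric, so in equilibrium x_{East} = x_{West}: the reaction function gives 1.5x_{West} = 106.5, hence x_{West} = 71.
Price P = 285 − 142 = 143.
West's profit: (143 − 72)·71 = 5041.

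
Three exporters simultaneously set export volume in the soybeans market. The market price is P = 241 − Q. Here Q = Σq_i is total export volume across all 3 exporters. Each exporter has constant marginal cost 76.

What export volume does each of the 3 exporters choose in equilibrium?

41.25

A representative exporter's profit is π_i = q_i(241 − Q) − 76q_i, with Q = q_i + Σ_{j≠i} q_j.
First-order condition: 165 − 2q_i − Σ_{j≠i} q_j = 0.
In a symmetric equilibrium every exporter chooses the same q, so Σ_{j≠i} q_j = 2q. The condition becomes 165 − 4q = 0, giving q = 165/4 = 41.25.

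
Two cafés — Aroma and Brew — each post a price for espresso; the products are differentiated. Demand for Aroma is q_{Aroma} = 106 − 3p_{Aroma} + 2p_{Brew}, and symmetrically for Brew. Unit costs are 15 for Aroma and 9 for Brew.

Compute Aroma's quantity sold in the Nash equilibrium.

Aroma's profit: π = (p_{Aroma} − 15)(106 − 3p_{Aroma} + 2p_{Brew}).
∂π/∂p_{Aroma} = 151 − 6p_{Aroma} + 2p_{Brew} = 0 ⇒ p_{Aroma} = 151/6 + (1/3)p_{Brew}.
Similarly p_{Brew} = 133/6 + (1/3)p_{Aroma}.
Plugging p_{Brew} into Aroma's best response: p_{Aroma} = 151/6 + (1/3)(133/6 + (1/3)p_{Aroma}) ⇒ (8/9)p_{Aroma} = 293/9, so p_{Aroma} = 36.625.
Then p_{Brew} = 133/6 + (1/3)·36.625 = 34.375.
q_{Aroma} = 106 − 3·36.625 + 2·34.375 = 64.875.

64.875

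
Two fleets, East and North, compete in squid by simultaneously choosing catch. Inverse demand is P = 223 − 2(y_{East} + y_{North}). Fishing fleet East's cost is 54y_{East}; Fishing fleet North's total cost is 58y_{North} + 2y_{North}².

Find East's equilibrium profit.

Fishing fleet East's profit: π = y_{East}(223 − 2(y_{East} + y_{North})) − 54y_{East}.
∂π/∂y_{East} = 169 − 4y_{East} − 2y_{North} = 0, so y_{East} = 42.25 − 0.5y_{North}.
For North: ∂π/∂y_{North} = 165 − 8y_{North} − 2y_{East} = 0 ⇒ y_{North} = 20.625 − 0.25y_{East}.
Solving the two reaction functions simultaneously: (1 − (−0.5)(−0.25))y_{East} = 42.25 − 0.5·20.625, so 0.875y_{East} = 31.9375 and y_{East} = 36.5.
Then y_{North} = 20.625 − 0.25·36.5 = 11.5.
Price P = 223 − 2·48 = 127.
East's profit: (127 − 54)·36.5 = 2664.5.

2664.5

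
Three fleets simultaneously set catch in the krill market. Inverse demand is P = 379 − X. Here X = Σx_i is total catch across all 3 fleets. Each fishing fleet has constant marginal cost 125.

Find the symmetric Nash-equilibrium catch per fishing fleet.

63.5

A representative fishing fleet's profit is π_i = x_i(379 − X) − 125x_i, with X = x_i + Σ_{j≠i} x_j.
First-order condition: 254 − 2x_i − Σ_{j≠i} x_j = 0.
Imposing symmetry (x_j = x for all j) turns Σ_{j≠i} x_j into 2x, so 254 = 4x and x = 63.5.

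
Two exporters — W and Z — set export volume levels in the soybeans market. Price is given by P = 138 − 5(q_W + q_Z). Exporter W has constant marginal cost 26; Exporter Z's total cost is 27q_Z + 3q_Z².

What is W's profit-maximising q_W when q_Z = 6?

8.2

Exporter W's profit: π = q_W(138 − 5(q_W + q_Z)) − 26q_W.
∂π/∂q_W = 112 − 10q_W − 5q_Z = 0, so q_W = 11.2 − 0.5q_Z.
At q_Z = 6: q_W = 11.2 − 0.5·6 = 8.2.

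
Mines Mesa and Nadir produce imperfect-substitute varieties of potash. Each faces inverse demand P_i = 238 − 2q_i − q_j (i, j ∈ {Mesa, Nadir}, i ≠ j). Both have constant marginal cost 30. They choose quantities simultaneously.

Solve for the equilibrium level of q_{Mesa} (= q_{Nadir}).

Mine Mesa's profit: π = q_{Mesa}(238 − 2q_{Mesa} − q_{Nadir}) − 30q_{Mesa}.
∂π/∂q_{Mesa} = 208 − 4q_{Mesa} − q_{Nadir} = 0 ⇒ q_{Mesa} = 52 − 0.25q_{Nadir}.
The game is symmetric, so in equilibrium q_{Nadir} = q_{Mesa}: the reaction function gives 1.25q_{Mesa} = 52, hence q_{Mesa} = 41.6.

41.6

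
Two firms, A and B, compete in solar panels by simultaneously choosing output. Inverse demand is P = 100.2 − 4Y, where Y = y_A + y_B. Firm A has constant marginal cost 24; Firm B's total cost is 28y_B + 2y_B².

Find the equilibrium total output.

11.23

Firm A's profit: π = y_A(100.2 − 4(y_A + y_B)) − 24y_A.
∂π/∂y_A = 76.2 − 8y_A − 4y_B = 0, so y_A = 9.525 − 0.5y_B.
For B: ∂π/∂y_B = 72.2 − 12y_B − 4y_A = 0 ⇒ y_B = 361/60 − (1/3)y_A.
Solving the two reaction functions simultaneously: (1 − (−0.5)(−1/3))y_A = 9.525 − 0.5·(361/60), so (5/6)y_A = 391/60 and y_A = 7.82.
Then y_B = 361/60 − (1/3)·7.82 = 3.41.
Total output: 7.82 + 3.41 = 11.23.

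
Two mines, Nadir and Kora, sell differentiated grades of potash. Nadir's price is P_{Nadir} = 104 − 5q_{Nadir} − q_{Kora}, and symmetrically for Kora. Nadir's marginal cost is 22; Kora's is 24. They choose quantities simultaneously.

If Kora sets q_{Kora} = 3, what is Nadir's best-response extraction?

Mine Nadir's profit: π = q_{Nadir}(104 − 5q_{Nadir} − q_{Kora}) − 22q_{Nadir}.
∂π/∂q_{Nadir} = 82 − 10q_{Nadir} − q_{Kora} = 0 ⇒ q_{Nadir} = 8.2 − 0.1q_{Kora}.
At q_{Kora} = 3: q_{Nadir} = 8.2 − 0.1·3 = 7.9.

7.9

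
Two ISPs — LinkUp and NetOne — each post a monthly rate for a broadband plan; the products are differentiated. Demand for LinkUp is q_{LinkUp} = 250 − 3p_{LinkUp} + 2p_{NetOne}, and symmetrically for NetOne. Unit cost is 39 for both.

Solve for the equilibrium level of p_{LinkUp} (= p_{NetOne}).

91.75

LinkUp's profit: π = (p_{LinkUp} − 39)(250 − 3p_{LinkUp} + 2p_{NetOne}).
∂π/∂p_{LinkUp} = 367 − 6p_{LinkUp} + 2p_{NetOne} = 0 ⇒ p_{LinkUp} = 367/6 + (1/3)p_{NetOne}.
The game is symmetric, so in equilibrium p_{NetOne} = p_{LinkUp}: the reaction function gives (2/3)p_{LinkUp} = 367/6, hence p_{LinkUp} = 91.75.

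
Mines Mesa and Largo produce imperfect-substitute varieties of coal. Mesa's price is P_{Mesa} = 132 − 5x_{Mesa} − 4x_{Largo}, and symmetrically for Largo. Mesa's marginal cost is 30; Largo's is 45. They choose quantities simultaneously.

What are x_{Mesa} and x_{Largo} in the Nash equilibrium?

8, 5.5

Mine Mesa's profit: π = x_{Mesa}(132 − 5x_{Mesa} − 4x_{Largo}) − 30x_{Mesa}.
∂π/∂x_{Mesa} = 102 − 10x_{Mesa} − 4x_{Largo} = 0 ⇒ x_{Mesa} = 10.2 − 0.4x_{Largo}.
Similarly x_{Largo} = 8.7 − 0.4x_{Mesa}.
Plugging x_{Largo} into Mesa's best response: x_{Mesa} = 10.2 − 0.4(8.7 − 0.4x_{Mesa}) ⇒ 0.84x_{Mesa} = 6.72, so x_{Mesa} = 8.
Then x_{Largo} = 8.7 − 0.4·8 = 5.5.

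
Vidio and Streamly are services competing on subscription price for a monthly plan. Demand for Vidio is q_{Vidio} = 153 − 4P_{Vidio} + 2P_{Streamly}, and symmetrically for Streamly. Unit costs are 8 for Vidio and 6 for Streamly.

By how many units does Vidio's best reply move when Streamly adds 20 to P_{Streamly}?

5

Vidio's profit: π = (P_{Vidio} − 8)(153 − 4P_{Vidio} + 2P_{Streamly}).
∂π/∂P_{Vidio} = 185 − 8P_{Vidio} + 2P_{Streamly} = 0 ⇒ P_{Vidio} = 23.125 + 0.25P_{Streamly}.
The reaction-function slope is 0.25, so a 20-unit rise in P_{Streamly} moves P_{Vidio} by 0.25 × 20 = 5. Vidio's best response rises — the actions are strategic complements.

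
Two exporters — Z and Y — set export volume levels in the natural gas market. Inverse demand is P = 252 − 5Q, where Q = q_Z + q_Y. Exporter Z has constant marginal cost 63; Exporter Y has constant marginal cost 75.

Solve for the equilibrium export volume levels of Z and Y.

13.4, 11

Exporter Z's profit: π = q_Z(252 − 5(q_Z + q_Y)) − 63q_Z.
∂π/∂q_Z = 189 − 10q_Z − 5q_Y = 0, so q_Z = 18.9 − 0.5q_Y.
By the same steps for Y: q_Y = 17.7 − 0.5q_Z.
Plugging q_Y into Z's best response: q_Z = 18.9 − 0.5(17.7 − 0.5q_Z) ⇒ 0.75q_Z = 10.05, so q_Z = 13.4.
Then q_Y = 17.7 − 0.5·13.4 = 11.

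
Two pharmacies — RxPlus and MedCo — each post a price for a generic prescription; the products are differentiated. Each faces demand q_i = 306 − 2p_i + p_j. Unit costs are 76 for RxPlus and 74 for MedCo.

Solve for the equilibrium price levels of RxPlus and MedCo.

RxPlus's profit: π = (p_{RxPlus} − 76)(306 − 2p_{RxPlus} + p_{MedCo}).
∂π/∂p_{RxPlus} = 458 − 4p_{RxPlus} + p_{MedCo} = 0 ⇒ p_{RxPlus} = 114.5 + 0.25p_{MedCo}.
Similarly p_{MedCo} = 113.5 + 0.25p_{RxPlus}.
Substituting the second reaction function into the first: p_{RxPlus} = 114.5 + 0.25(113.5 + 0.25p_{RxPlus}), which gives 0.9375p_{RxPlus} = 142.875 ⇒ p_{RxPlus} = 152.4.
Then p_{MedCo} = 113.5 + 0.25·152.4 = 151.6.

152.4, 151.6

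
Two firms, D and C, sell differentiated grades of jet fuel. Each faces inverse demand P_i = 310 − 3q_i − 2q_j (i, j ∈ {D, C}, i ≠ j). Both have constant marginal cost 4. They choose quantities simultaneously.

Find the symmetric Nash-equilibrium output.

Firm D's profit: π = q_D(310 − 3q_D − 2q_C) − 4q_D.
∂π/∂q_D = 306 − 6q_D − 2q_C = 0 ⇒ q_D = 51 − (1/3)q_C.
The game is symmetric, so in equilibrium q_C = q_D: the reaction function gives (4/3)q_D = 51, hence q_D = 38.25.

38.25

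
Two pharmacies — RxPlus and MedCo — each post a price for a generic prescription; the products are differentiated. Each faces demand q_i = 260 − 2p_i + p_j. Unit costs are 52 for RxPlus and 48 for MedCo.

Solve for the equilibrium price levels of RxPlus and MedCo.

RxPlus's profit: π = (p_{RxPlus} − 52)(260 − 2p_{RxPlus} + p_{MedCo}).
∂π/∂p_{RxPlus} = 364 − 4p_{RxPlus} + p_{MedCo} = 0 ⇒ p_{RxPlus} = 91 + 0.25p_{MedCo}.
Similarly p_{MedCo} = 89 + 0.25p_{RxPlus}.
Solving the two reaction functions simultaneously: (1 − (0.25)(0.25))p_{RxPlus} = 91 + 0.25·89, so 0.9375p_{RxPlus} = 113.25 and p_{RxPlus} = 120.8.
Then p_{MedCo} = 89 + 0.25·120.8 = 119.2.

120.8, 119.2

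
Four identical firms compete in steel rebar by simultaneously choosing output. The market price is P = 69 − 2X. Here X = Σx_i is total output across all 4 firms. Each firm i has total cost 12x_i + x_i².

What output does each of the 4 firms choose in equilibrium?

A representative firm's profit is π_i = x_i(69 − 2X) − 12x_i − x_i², with X = x_i + Σ_{j≠i} x_j.
First-order condition: 57 − 6x_i − 2Σ_{j≠i} x_j = 0.
With identical firms, set every x_j = x: then 57 − 6x − 6x = 0, i.e. x = 57/12 = 4.75.

4.75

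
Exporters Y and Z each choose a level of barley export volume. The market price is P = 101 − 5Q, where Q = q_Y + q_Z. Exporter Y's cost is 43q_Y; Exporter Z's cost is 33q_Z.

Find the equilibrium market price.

Exporter Y's profit: π = q_Y(101 − 5(q_Y + q_Z)) − 43q_Y.
∂π/∂q_Y = 58 − 10q_Y − 5q_Z = 0, so q_Y = 5.8 − 0.5q_Z.
By the same steps for Z: q_Z = 6.8 − 0.5q_Y.
Substituting the second reaction function into the first: q_Y = 5.8 − 0.5(6.8 − 0.5q_Y), which gives 0.75q_Y = 2.4 ⇒ q_Y = 3.2.
Then q_Z = 6.8 − 0.5·3.2 = 5.2.
Equilibrium price: P = 101 − 5·8.4 = 59.

59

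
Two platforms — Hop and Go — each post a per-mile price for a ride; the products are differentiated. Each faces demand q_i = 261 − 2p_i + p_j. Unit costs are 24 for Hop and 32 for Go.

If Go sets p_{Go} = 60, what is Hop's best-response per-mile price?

92.25

Hop's profit: π = (p_{Hop} − 24)(261 − 2p_{Hop} + p_{Go}).
∂π/∂p_{Hop} = 309 − 4p_{Hop} + p_{Go} = 0 ⇒ p_{Hop} = 77.25 + 0.25p_{Go}.
At p_{Go} = 60: p_{Hop} = 77.25 + 0.25·60 = 92.25.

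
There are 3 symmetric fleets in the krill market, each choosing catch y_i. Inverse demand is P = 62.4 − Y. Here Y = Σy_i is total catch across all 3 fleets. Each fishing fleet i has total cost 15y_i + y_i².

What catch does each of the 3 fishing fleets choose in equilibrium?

A representative fishing fleet's profit is π_i = y_i(62.4 − Y) − 15y_i − y_i², with Y = y_i + Σ_{j≠i} y_j.
First-order condition: 47.4 − 4y_i − Σ_{j≠i} y_j = 0.
In a symmetric equilibrium every fishing fleet chooses the same y, so Σ_{j≠i} y_j = 2y. The condition becomes 47.4 − 6y = 0, giving y = 47.4/6 = 7.9.

7.9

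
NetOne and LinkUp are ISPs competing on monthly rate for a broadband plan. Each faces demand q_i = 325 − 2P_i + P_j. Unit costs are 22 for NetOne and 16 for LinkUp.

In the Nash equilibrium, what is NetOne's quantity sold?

200.4

NetOne's profit: π = (P_{NetOne} − 22)(325 − 2P_{NetOne} + P_{LinkUp}).
∂π/∂P_{NetOne} = 369 − 4P_{NetOne} + P_{LinkUp} = 0 ⇒ P_{NetOne} = 92.25 + 0.25P_{LinkUp}.
Similarly P_{LinkUp} = 89.25 + 0.25P_{NetOne}.
Substituting the second reaction function into the first: P_{NetOne} = 92.25 + 0.25(89.25 + 0.25P_{NetOne}), which gives 0.9375P_{NetOne} = 114.5625 ⇒ P_{NetOne} = 122.2.
Then P_{LinkUp} = 89.25 + 0.25·122.2 = 119.8.
q_{NetOne} = 325 − 2·122.2 + 119.8 = 200.4.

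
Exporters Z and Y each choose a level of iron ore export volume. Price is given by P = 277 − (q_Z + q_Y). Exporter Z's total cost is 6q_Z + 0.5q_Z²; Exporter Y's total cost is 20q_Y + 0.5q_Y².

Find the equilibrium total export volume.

Exporter Z's profit: π = q_Z(277 − (q_Z + q_Y)) − 6q_Z − 0.5q_Z².
∂π/∂q_Z = 271 − 3q_Z − q_Y = 0, so q_Z = 271/3 − (1/3)q_Y.
By the same steps for Y: q_Y = 257/3 − (1/3)q_Z.
Solving the two reaction functions simultaneously: (1 − (−1/3)(−1/3))q_Z = 271/3 − (1/3)·(257/3), so (8/9)q_Z = 556/9 and q_Z = 69.5.
Then q_Y = 257/3 − (1/3)·69.5 = 62.5.
Total export volume: 69.5 + 62.5 = 132.

132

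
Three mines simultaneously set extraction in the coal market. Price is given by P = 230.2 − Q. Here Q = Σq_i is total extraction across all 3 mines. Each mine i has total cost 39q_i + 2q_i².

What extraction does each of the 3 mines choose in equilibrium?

23.9

A representative mine's profit is π_i = q_i(230.2 − Q) − 39q_i − 2q_i², with Q = q_i + Σ_{j≠i} q_j.
First-order condition: 191.2 − 6q_i − Σ_{j≠i} q_j = 0.
In a symmetric equilibrium every mine chooses the same q, so Σ_{j≠i} q_j = 2q. The condition becomes 191.2 − 8q = 0, giving q = 191.2/8 = 23.9.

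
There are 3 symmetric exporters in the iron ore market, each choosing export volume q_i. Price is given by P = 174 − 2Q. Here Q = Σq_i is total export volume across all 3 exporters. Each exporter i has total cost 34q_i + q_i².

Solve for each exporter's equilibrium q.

A representative exporter's profit is π_i = q_i(174 − 2Q) − 34q_i − q_i², with Q = q_i + Σ_{j≠i} q_j.
First-order condition: 140 − 6q_i − 2Σ_{j≠i} q_j = 0.
Imposing symmetry (q_j = q for all j) turns Σ_{j≠i} q_j into 2q, so 140 = 10q and q = 14.

14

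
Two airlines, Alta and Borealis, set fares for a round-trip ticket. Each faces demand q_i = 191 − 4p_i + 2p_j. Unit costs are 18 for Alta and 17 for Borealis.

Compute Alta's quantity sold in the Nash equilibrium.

Alta's profit: π = (p_{Alta} − 18)(191 − 4p_{Alta} + 2p_{Borealis}).
∂π/∂p_{Alta} = 263 − 8p_{Alta} + 2p_{Borealis} = 0 ⇒ p_{Alta} = 32.875 + 0.25p_{Borealis}.
Similarly p_{Borealis} = 32.375 + 0.25p_{Alta}.
Substituting the second reaction function into the first: p_{Alta} = 32.875 + 0.25(32.375 + 0.25p_{Alta}), which gives 0.9375p_{Alta} = 1311/32 ⇒ p_{Alta} = 43.7.
Then p_{Borealis} = 32.375 + 0.25·43.7 = 43.3.
q_{Alta} = 191 − 4·43.7 + 2·43.3 = 102.8.

102.8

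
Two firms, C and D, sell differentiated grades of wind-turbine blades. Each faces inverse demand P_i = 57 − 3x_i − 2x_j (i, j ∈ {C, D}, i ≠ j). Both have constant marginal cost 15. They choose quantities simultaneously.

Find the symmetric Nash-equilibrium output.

Firm C's profit: π = x_C(57 − 3x_C − 2x_D) − 15x_C.
∂π/∂x_C = 42 − 6x_C − 2x_D = 0 ⇒ x_C = 7 − (1/3)x_D.
By symmetry x_D = x_C; substituting into the reaction function, (4/3)x_C = 7 and x_C = 5.25.

5.25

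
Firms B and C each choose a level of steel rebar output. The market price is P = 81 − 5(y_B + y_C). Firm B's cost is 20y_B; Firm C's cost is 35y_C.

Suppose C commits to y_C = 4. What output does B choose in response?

Firm B's profit: π = y_B(81 − 5(y_B + y_C)) − 20y_B.
∂π/∂y_B = 61 − 10y_B − 5y_C = 0, so y_B = 6.1 − 0.5y_C.
At y_C = 4: y_B = 6.1 − 0.5·4 = 4.1.

4.1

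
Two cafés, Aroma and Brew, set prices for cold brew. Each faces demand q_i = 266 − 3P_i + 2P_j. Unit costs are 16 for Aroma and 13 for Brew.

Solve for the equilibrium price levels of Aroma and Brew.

77.9375, 76.8125

Aroma's profit: π = (P_{Aroma} − 16)(266 − 3P_{Aroma} + 2P_{Brew}).
∂π/∂P_{Aroma} = 314 − 6P_{Aroma} + 2P_{Brew} = 0 ⇒ P_{Aroma} = 157/3 + (1/3)P_{Brew}.
Similarly P_{Brew} = 305/6 + (1/3)P_{Aroma}.
Solving the two reaction functions simultaneously: (1 − (1/3)(1/3))P_{Aroma} = 157/3 + (1/3)·(305/6), so (8/9)P_{Aroma} = 1247/18 and P_{Aroma} = 77.9375.
Then P_{Brew} = 305/6 + (1/3)·77.9375 = 76.8125.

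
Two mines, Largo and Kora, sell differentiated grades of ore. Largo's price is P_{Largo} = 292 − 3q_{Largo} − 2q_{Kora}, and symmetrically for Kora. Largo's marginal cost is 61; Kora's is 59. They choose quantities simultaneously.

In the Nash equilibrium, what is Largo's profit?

2479.6875

Mine Largo's profit: π = q_{Largo}(292 − 3q_{Largo} − 2q_{Kora}) − 61q_{Largo}.
∂π/∂q_{Largo} = 231 − 6q_{Largo} − 2q_{Kora} = 0 ⇒ q_{Largo} = 38.5 − (1/3)q_{Kora}.
Similarly q_{Kora} = 233/6 − (1/3)q_{Largo}.
Solving the two reaction functions simultaneously: (1 − (−1/3)(−1/3))q_{Largo} = 38.5 − (1/3)·(233/6), so (8/9)q_{Largo} = 230/9 and q_{Largo} = 28.75.
Then q_{Kora} = 233/6 − (1/3)·28.75 = 29.25.
P_{Largo} = 292 − 3·28.75 − 2·29.25 = 147.25.
Profit = (147.25 − 61)·28.75 = 2479.6875.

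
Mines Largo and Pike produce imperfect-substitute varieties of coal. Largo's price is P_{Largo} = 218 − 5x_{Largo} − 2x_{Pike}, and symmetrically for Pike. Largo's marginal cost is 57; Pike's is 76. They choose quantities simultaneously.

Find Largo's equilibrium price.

126.0625

Mine Largo's profit: π = x_{Largo}(218 − 5x_{Largo} − 2x_{Pike}) − 57x_{Largo}.
∂π/∂x_{Largo} = 161 − 10x_{Largo} − 2x_{Pike} = 0 ⇒ x_{Largo} = 16.1 − 0.2x_{Pike}.
Similarly x_{Pike} = 14.2 − 0.2x_{Largo}.
Solving the two reaction functions simultaneously: (1 − (−0.2)(−0.2))x_{Largo} = 16.1 − 0.2·14.2, so 0.96x_{Largo} = 13.26 and x_{Largo} = 13.8125.
Then x_{Pike} = 14.2 − 0.2·13.8125 = 11.4375.
P_{Largo} = 218 − 5·13.8125 − 2·11.4375 = 126.0625.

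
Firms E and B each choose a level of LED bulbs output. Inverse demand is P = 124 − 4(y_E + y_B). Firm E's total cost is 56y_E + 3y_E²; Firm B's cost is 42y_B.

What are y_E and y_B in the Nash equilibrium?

2.25, 9.125

Firm E's profit: π = y_E(124 − 4(y_E + y_B)) − 56y_E − 3y_E².
∂π/∂y_E = 68 − 14y_E − 4y_B = 0, so y_E = 34/7 − (2/7)y_B.
For B: ∂π/∂y_B = 82 − 8y_B − 4y_E = 0 ⇒ y_B = 10.25 − 0.5y_E.
Substituting the second reaction function into the first: y_E = 34/7 − (2/7)(10.25 − 0.5y_E), which gives (6/7)y_E = 27/14 ⇒ y_E = 2.25.
Then y_B = 10.25 − 0.5·2.25 = 9.125.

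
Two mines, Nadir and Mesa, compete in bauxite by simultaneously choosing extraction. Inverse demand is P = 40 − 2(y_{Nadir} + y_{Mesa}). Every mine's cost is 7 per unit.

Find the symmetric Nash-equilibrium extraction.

Mine Nadir's profit: π = y_{Nadir}(40 − 2(y_{Nadir} + y_{Mesa})) − 7y_{Nadir}.
∂π/∂y_{Nadir} = 33 − 4y_{Nadir} − 2y_{Mesa} = 0, so y_{Nadir} = 8.25 − 0.5y_{Mesa}.
Setting y_{Nadir} = y_{Mesa} in the reaction function: y_{Nadir} = 8.25 − 0.5y_{Nadir}, so y_{Nadir} = 8.25 / 1.5 = 5.5.

5.5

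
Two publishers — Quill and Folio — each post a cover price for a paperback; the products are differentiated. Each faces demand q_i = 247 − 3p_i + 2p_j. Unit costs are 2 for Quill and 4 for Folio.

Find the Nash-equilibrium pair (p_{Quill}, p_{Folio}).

63.625, 64.375

Quill's profit: π = (p_{Quill} − 2)(247 − 3p_{Quill} + 2p_{Folio}).
∂π/∂p_{Quill} = 253 − 6p_{Quill} + 2p_{Folio} = 0 ⇒ p_{Quill} = 253/6 + (1/3)p_{Folio}.
Similarly p_{Folio} = 259/6 + (1/3)p_{Quill}.
Substituting the second reaction function into the first: p_{Quill} = 253/6 + (1/3)(259/6 + (1/3)p_{Quill}), which gives (8/9)p_{Quill} = 509/9 ⇒ p_{Quill} = 63.625.
Then p_{Folio} = 259/6 + (1/3)·63.625 = 64.375.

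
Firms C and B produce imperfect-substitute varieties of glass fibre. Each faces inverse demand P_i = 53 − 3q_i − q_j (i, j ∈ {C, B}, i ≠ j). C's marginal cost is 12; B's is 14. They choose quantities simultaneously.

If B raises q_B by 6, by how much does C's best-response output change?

Firm C's profit: π = q_C(53 − 3q_C − q_B) − 12q_C.
∂π/∂q_C = 41 − 6q_C − q_B = 0 ⇒ q_C = 41/6 − (1/6)q_B.
The reaction-function slope is −1/6, so a 6-unit rise in q_B moves q_C by −1/6 × 6 = −1. C's best response falls — the actions are strategic substitutes.

-1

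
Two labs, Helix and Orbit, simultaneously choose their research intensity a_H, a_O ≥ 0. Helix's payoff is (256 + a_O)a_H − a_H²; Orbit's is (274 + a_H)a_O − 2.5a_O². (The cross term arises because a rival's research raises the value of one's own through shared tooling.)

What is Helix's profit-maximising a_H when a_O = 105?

180.5

Expanding Helix's payoff: 256a_H + a_Oa_H − a_H².
∂π/∂a_H = 256 + a_O − 2a_H = 0, so a_H = 128 + 0.5a_O.
At a_O = 105: a_H = 128 + 0.5·105 = 180.5.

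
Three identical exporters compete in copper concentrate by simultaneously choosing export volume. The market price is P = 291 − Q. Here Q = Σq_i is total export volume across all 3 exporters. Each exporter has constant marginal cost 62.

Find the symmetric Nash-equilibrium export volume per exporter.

57.25

A representative exporter's profit is π_i = q_i(291 − Q) − 62q_i, with Q = q_i + Σ_{j≠i} q_j.
First-order condition: 229 − 2q_i − Σ_{j≠i} q_j = 0.
In a symmetric equilibrium every exporter chooses the same q, so Σ_{j≠i} q_j = 2q. The condition becomes 229 − 4q = 0, giving q = 229/4 = 57.25.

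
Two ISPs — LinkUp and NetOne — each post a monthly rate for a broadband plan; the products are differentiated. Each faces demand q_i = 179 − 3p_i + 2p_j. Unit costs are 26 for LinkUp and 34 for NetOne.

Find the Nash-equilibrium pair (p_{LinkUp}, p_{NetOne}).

LinkUp's profit: π = (p_{LinkUp} − 26)(179 − 3p_{LinkUp} + 2p_{NetOne}).
∂π/∂p_{LinkUp} = 257 − 6p_{LinkUp} + 2p_{NetOne} = 0 ⇒ p_{LinkUp} = 257/6 + (1/3)p_{NetOne}.
Similarly p_{NetOne} = 281/6 + (1/3)p_{LinkUp}.
Solving the two reaction functions simultaneously: (1 − (1/3)(1/3))p_{LinkUp} = 257/6 + (1/3)·(281/6), so (8/9)p_{LinkUp} = 526/9 and p_{LinkUp} = 65.75.
Then p_{NetOne} = 281/6 + (1/3)·65.75 = 68.75.

65.75, 68.75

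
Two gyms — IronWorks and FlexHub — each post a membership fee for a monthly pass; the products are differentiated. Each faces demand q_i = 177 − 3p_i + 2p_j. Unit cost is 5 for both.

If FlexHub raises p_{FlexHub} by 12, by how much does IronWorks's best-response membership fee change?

4

IronWorks's profit: π = (p_{IronWorks} − 5)(177 − 3p_{IronWorks} + 2p_{FlexHub}).
∂π/∂p_{IronWorks} = 192 − 6p_{IronWorks} + 2p_{FlexHub} = 0 ⇒ p_{IronWorks} = 32 + (1/3)p_{FlexHub}.
The reaction-function slope is 1/3, so a 12-unit rise in p_{FlexHub} moves p_{IronWorks} by 1/3 × 12 = 4. IronWorks's best response rises — the actions are strategic complements.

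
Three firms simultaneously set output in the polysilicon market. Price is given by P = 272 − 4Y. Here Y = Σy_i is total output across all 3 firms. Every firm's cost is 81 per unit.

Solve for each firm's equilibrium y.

A representative firm's profit is π_i = y_i(272 − 4Y) − 81y_i, with Y = y_i + Σ_{j≠i} y_j.
First-order condition: 191 − 8y_i − 4Σ_{j≠i} y_j = 0.
In a symmetric equilibrium every firm chooses the same y, so Σ_{j≠i} y_j = 2y. The condition becomes 191 − 16y = 0, giving y = 191/16 = 11.9375.

11.9375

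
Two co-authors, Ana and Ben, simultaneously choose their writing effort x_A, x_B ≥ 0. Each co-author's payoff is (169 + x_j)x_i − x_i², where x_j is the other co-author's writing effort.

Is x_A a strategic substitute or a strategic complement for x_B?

strategic complements

Ana's payoff is (169 + x_B)x_A − x_A².
∂π/∂x_A = 169 + x_B − 2x_A = 0, so x_A = 84.5 + 0.5x_B.
The best-response slope dx_A/dx_B = 0.5 > 0: the reaction function is upward-sloping, so the choices are strategic complements.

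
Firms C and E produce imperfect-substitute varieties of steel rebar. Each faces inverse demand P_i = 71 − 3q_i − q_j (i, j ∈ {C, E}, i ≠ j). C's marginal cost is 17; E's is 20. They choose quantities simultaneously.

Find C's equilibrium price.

40.4

Firm C's profit: π = q_C(71 − 3q_C − q_E) − 17q_C.
∂π/∂q_C = 54 − 6q_C − q_E = 0 ⇒ q_C = 9 − (1/6)q_E.
Similarly q_E = 8.5 − (1/6)q_C.
Solving the two reaction functions simultaneously: (1 − (−1/6)(−1/6))q_C = 9 − (1/6)·8.5, so (35/36)q_C = 91/12 and q_C = 7.8.
Then q_E = 8.5 − (1/6)·7.8 = 7.2.
P_C = 71 − 3·7.8 − 7.2 = 40.4.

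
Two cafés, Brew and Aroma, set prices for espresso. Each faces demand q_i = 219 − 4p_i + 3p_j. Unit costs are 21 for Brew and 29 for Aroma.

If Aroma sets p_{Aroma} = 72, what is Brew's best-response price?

Brew's profit: π = (p_{Brew} − 21)(219 − 4p_{Brew} + 3p_{Aroma}).
∂π/∂p_{Brew} = 303 − 8p_{Brew} + 3p_{Aroma} = 0 ⇒ p_{Brew} = 37.875 + 0.375p_{Aroma}.
At p_{Aroma} = 72: p_{Brew} = 37.875 + 0.375·72 = 64.875.

64.875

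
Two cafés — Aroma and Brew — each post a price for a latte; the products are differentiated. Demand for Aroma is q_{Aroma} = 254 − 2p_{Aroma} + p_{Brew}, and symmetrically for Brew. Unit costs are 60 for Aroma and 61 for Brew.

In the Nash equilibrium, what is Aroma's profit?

Aroma's profit: π = (p_{Aroma} − 60)(254 − 2p_{Aroma} + p_{Brew}).
∂π/∂p_{Aroma} = 374 − 4p_{Aroma} + p_{Brew} = 0 ⇒ p_{Aroma} = 93.5 + 0.25p_{Brew}.
Similarly p_{Brew} = 94 + 0.25p_{Aroma}.
Plugging p_{Brew} into Aroma's best response: p_{Aroma} = 93.5 + 0.25(94 + 0.25p_{Aroma}) ⇒ 0.9375p_{Aroma} = 117, so p_{Aroma} = 124.8.
Then p_{Brew} = 94 + 0.25·124.8 = 125.2.
q_{Aroma} = 254 − 2·124.8 + 125.2 = 129.6.
Profit = (124.8 − 60)·129.6 = 8398.08.

8398.08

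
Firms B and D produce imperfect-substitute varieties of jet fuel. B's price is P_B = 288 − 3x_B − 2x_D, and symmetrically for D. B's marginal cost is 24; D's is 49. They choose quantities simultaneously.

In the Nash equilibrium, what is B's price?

127.6875

Firm B's profit: π = x_B(288 − 3x_B − 2x_D) − 24x_B.
∂π/∂x_B = 264 − 6x_B − 2x_D = 0 ⇒ x_B = 44 − (1/3)x_D.
Similarly x_D = 239/6 − (1/3)x_B.
Substituting the second reaction function into the first: x_B = 44 − (1/3)(239/6 − (1/3)x_B), which gives (8/9)x_B = 553/18 ⇒ x_B = 34.5625.
Then x_D = 239/6 − (1/3)·34.5625 = 28.3125.
P_B = 288 − 3·34.5625 − 2·28.3125 = 127.6875.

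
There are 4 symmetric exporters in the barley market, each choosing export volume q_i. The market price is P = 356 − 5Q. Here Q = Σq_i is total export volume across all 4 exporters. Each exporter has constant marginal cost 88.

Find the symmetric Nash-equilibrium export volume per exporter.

A representative exporter's profit is π_i = q_i(356 − 5Q) − 88q_i, with Q = q_i + Σ_{j≠i} q_j.
First-order condition: 268 − 10q_i − 5Σ_{j≠i} q_j = 0.
In a symmetric equilibrium every exporter chooses the same q, so Σ_{j≠i} q_j = 3q. The condition becomes 268 − 25q = 0, giving q = 268/25 = 10.72.

10.72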